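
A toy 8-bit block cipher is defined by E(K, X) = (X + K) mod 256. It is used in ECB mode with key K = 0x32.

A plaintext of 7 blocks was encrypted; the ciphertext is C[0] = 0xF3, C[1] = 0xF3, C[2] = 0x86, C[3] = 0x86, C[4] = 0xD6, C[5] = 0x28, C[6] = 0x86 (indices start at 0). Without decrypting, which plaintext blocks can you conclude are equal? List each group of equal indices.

ECB encrypts each block independently with the same key, so equal ciphertext blocks imply equal plaintext blocks.
C[0] = C[1] = 0xF3, so P[0] = P[1].
C[2] = C[3] = C[6] = 0x86, so P[2] = P[3] = P[6].

P[0] = P[1]; P[2] = P[3] = P[6]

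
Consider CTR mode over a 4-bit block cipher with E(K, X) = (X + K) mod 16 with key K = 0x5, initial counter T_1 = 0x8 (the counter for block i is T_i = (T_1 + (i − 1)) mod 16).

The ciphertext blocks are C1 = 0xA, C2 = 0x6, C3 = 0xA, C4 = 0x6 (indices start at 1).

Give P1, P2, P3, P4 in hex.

P1 = 0x7, P2 = 0x8, P3 = 0x5, P4 = 0x6

CTR decryption: S_i = E(K, T_i) where T_i is the counter for block i; P_i = C_i ⊕ S_i.
P1: T = 0x8, S = E(K, T) = 0xD; 0xA ⊕ 0xD = 0x7.
P2: T = 0x9, S = E(K, T) = 0xE; 0x6 ⊕ 0xE = 0x8.
P3: T = 0xA, S = E(K, T) = 0xF; 0xA ⊕ 0xF = 0x5.
P4: T = 0xB, S = E(K, T) = 0x0; 0x6 ⊕ 0x0 = 0x6.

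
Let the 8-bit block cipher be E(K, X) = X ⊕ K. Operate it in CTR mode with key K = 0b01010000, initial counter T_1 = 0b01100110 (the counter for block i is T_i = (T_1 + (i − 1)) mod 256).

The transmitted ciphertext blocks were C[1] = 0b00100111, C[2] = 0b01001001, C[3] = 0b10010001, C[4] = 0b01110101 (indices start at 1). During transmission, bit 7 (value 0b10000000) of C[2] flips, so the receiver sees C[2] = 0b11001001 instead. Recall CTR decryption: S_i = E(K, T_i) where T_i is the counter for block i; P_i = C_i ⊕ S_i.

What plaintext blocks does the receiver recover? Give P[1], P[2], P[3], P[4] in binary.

P[1] = 0b00010001, P[2] = 0b11111110, P[3] = 0b10101001, P[4] = 0b01001100

Only C[2] changed, to 0b11001001. In CTR, a change in C_i flips the same bit in P_i only; the keystream is unaffected. Decrypting the received ciphertext:
P[1]: T = 0b01100110, S = E(K, T) = 0b00110110; 0b00100111 ⊕ 0b00110110 = 0b00010001.
P[2]: T = 0b01100111, S = E(K, T) = 0b00110111; 0b11001001 ⊕ 0b00110111 = 0b11111110.
P[3]: T = 0b01101000, S = E(K, T) = 0b00111000; 0b10010001 ⊕ 0b00111000 = 0b10101001.
P[4]: T = 0b01101001, S = E(K, T) = 0b00111001; 0b01110101 ⊕ 0b00111001 = 0b01001100.
Blocks that differ from the original plaintext: P[2].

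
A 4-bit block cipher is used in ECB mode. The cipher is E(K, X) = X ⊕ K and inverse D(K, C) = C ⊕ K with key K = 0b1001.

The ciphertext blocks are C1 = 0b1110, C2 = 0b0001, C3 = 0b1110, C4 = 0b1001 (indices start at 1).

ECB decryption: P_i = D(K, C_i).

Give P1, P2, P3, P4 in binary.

P1: D(K, 0b1110) = 0b0111.
P2: D(K, 0b0001) = 0b1000.
P3: D(K, 0b1110) = 0b0111.
P4: D(K, 0b1001) = 0b0000.

P1 = 0b0111, P2 = 0b1000, P3 = 0b0111, P4 = 0b0000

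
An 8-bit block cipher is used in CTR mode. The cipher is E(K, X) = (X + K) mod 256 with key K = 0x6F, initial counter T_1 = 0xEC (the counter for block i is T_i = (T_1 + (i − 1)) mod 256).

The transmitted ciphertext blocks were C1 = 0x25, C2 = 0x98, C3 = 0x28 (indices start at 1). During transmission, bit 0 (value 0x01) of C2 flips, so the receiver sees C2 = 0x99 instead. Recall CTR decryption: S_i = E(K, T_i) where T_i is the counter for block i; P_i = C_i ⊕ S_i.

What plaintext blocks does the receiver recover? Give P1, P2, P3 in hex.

P1 = 0x7E, P2 = 0xC5, P3 = 0x75

Only C2 changed, to 0x99. In CTR, a change in C_i flips the same bit in P_i only; the keystream is unaffected. Decrypting the received ciphertext:
P1: T = 0xEC, S = E(K, T) = 0x5B; 0x25 ⊕ 0x5B = 0x7E.
P2: T = 0xED, S = E(K, T) = 0x5C; 0x99 ⊕ 0x5C = 0xC5.
P3: T = 0xEE, S = E(K, T) = 0x5D; 0x28 ⊕ 0x5D = 0x75.
Blocks that differ from the original plaintext: P2.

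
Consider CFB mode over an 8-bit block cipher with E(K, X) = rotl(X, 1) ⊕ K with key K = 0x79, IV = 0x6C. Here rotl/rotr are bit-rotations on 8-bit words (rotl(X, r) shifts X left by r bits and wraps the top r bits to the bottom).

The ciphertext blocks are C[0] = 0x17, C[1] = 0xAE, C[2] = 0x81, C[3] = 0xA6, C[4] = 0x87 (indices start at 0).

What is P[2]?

CFB decryption: P_i = C_i ⊕ E(K, C_{i−1}), with C_{−1} = IV.
P[2]: E(K, 0xAE) = 0x24; 0x81 ⊕ 0x24 = 0xA5.

P[2] = 0xA5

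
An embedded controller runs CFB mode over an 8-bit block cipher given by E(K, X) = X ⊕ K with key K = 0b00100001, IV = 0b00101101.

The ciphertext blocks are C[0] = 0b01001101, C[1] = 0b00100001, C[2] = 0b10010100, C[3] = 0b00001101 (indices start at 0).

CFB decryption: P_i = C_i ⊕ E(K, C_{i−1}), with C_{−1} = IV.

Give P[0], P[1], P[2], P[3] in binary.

P[0]: E(K, 0b00101101) = 0b00001100; 0b01001101 ⊕ 0b00001100 = 0b01000001.
P[1]: E(K, 0b01001101) = 0b01101100; 0b00100001 ⊕ 0b01101100 = 0b01001101.
P[2]: E(K, 0b00100001) = 0b00000000; 0b10010100 ⊕ 0b00000000 = 0b10010100.
P[3]: E(K, 0b10010100) = 0b10110101; 0b00001101 ⊕ 0b10110101 = 0b10111000.

P[0] = 0b01000001, P[1] = 0b01001101, P[2] = 0b10010100, P[3] = 0b10111000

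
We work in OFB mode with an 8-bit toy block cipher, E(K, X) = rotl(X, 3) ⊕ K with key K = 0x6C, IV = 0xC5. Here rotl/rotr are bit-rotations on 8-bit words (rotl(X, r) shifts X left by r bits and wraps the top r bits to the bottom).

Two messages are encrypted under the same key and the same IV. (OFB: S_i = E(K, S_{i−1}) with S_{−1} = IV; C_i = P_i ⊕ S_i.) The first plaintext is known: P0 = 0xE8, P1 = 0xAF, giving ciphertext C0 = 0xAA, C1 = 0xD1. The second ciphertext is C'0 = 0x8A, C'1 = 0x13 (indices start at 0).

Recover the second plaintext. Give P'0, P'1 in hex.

In OFB with a reused IV, both messages share the same keystream S_i, so C_i ⊕ C'_i = P_i ⊕ P'_i and thus P'_i = P_i ⊕ C_i ⊕ C'_i.
P'0: 0xE8 ⊕ 0xAA ⊕ 0x8A = 0xC8.
P'1: 0xAF ⊕ 0xD1 ⊕ 0x13 = 0x6D.

P'0 = 0xC8, P'1 = 0x6D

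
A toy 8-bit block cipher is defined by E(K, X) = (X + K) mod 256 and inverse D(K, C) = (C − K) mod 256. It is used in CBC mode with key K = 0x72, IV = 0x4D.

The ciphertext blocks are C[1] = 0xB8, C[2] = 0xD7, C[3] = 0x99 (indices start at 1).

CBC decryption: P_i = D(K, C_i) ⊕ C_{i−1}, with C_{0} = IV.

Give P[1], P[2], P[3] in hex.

P[1] = 0x0B, P[2] = 0xDD, P[3] = 0xF0

P[1]: D(K, 0xB8) = 0x46; 0x46 ⊕ 0x4D = 0x0B.
P[2]: D(K, 0xD7) = 0x65; 0x65 ⊕ 0xB8 = 0xDD.
P[3]: D(K, 0x99) = 0x27; 0x27 ⊕ 0xD7 = 0xF0.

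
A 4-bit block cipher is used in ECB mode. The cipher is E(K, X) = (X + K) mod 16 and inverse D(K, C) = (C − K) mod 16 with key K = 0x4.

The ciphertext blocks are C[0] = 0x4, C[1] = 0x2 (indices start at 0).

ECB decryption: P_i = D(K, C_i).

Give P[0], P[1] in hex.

P[0] = 0x0, P[1] = 0xE

P[0]: D(K, 0x4) = 0x0.
P[1]: D(K, 0x2) = 0xE.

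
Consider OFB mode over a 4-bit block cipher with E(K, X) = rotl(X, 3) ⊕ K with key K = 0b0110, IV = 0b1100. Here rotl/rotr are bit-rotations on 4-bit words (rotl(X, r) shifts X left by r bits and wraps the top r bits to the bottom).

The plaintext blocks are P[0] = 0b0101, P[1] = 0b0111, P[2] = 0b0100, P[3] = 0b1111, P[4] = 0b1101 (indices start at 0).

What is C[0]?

C[0] = 0b0101

OFB encryption: S_i = E(K, S_{i−1}) with S_{−1} = IV; C_i = P_i ⊕ S_i.
C[0]: S = E(K, 0b1100) = 0b0000; 0b0101 ⊕ 0b0000 = 0b0101.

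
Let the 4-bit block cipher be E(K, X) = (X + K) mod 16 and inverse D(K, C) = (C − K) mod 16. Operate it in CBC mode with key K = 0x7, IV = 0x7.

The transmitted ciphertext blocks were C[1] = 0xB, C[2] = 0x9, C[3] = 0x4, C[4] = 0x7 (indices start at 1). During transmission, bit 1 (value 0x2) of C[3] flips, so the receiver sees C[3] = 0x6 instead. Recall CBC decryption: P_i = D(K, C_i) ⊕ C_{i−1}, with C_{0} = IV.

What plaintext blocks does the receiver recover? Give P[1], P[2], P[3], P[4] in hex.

Only C[3] changed, to 0x6. In CBC, a change in C_i garbles P_i and flips the same bit in P_{i+1}. Decrypting the received ciphertext:
P[1]: D(K, 0xB) = 0x4; 0x4 ⊕ 0x7 = 0x3.
P[2]: D(K, 0x9) = 0x2; 0x2 ⊕ 0xB = 0x9.
P[3]: D(K, 0x6) = 0xF; 0xF ⊕ 0x9 = 0x6.
P[4]: D(K, 0x7) = 0x0; 0x0 ⊕ 0x6 = 0x6.
Blocks that differ from the original plaintext: P[3], P[4].

P[1] = 0x3, P[2] = 0x9, P[3] = 0x6, P[4] = 0x6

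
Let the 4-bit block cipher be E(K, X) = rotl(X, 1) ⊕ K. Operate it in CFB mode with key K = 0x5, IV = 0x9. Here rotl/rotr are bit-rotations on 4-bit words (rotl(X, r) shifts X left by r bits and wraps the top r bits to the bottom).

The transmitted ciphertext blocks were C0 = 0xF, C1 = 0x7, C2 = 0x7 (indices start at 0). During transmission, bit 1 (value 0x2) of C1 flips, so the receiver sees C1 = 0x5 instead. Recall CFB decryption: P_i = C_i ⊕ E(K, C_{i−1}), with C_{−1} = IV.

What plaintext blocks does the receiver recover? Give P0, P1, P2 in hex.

P0 = 0x9, P1 = 0xF, P2 = 0x8

Only C1 changed, to 0x5. In CFB, a change in C_i flips the same bit in P_i and garbles P_{i+1}. Decrypting the received ciphertext:
P0: E(K, 0x9) = 0x6; 0xF ⊕ 0x6 = 0x9.
P1: E(K, 0xF) = 0xA; 0x5 ⊕ 0xA = 0xF.
P2: E(K, 0x5) = 0xF; 0x7 ⊕ 0xF = 0x8.
Blocks that differ from the original plaintext: P1, P2.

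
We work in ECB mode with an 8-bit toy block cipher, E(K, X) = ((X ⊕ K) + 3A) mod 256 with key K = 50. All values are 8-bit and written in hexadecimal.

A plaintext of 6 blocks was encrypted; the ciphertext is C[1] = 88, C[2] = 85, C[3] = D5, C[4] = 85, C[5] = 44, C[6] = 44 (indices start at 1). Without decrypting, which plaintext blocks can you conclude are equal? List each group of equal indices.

P[2] = P[4]; P[5] = P[6]

ECB encrypts each block independently with the same key, so equal ciphertext blocks imply equal plaintext blocks.
C[2] = C[4] = 85, so P[2] = P[4].
C[5] = C[6] = 44, so P[5] = P[6].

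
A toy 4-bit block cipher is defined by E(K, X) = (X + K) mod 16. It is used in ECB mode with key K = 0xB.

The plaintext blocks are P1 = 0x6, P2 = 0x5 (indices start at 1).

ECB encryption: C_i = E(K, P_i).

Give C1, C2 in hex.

C1 = 0x1, C2 = 0x0

C1: E(K, 0x6) = 0x1.
C2: E(K, 0x5) = 0x0.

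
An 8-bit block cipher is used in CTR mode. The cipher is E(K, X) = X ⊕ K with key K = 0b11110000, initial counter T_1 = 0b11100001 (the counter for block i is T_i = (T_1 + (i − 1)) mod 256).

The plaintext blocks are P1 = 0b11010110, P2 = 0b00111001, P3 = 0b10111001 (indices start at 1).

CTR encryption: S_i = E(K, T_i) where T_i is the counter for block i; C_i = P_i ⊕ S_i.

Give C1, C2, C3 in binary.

C1: T = 0b11100001, S = E(K, T) = 0b00010001; 0b11010110 ⊕ 0b00010001 = 0b11000111.
C2: T = 0b11100010, S = E(K, T) = 0b00010010; 0b00111001 ⊕ 0b00010010 = 0b00101011.
C3: T = 0b11100011, S = E(K, T) = 0b00010011; 0b10111001 ⊕ 0b00010011 = 0b10101010.

C1 = 0b11000111, C2 = 0b00101011, C3 = 0b10101010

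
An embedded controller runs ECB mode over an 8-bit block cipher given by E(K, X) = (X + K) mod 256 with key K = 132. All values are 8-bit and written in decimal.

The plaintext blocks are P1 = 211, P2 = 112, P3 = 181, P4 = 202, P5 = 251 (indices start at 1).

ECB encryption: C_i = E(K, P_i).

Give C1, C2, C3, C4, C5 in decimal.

C1: E(K, 211) = 87.
C2: E(K, 112) = 244.
C3: E(K, 181) = 57.
C4: E(K, 202) = 78.
C5: E(K, 251) = 127.

C1 = 87, C2 = 244, C3 = 57, C4 = 78, C5 = 127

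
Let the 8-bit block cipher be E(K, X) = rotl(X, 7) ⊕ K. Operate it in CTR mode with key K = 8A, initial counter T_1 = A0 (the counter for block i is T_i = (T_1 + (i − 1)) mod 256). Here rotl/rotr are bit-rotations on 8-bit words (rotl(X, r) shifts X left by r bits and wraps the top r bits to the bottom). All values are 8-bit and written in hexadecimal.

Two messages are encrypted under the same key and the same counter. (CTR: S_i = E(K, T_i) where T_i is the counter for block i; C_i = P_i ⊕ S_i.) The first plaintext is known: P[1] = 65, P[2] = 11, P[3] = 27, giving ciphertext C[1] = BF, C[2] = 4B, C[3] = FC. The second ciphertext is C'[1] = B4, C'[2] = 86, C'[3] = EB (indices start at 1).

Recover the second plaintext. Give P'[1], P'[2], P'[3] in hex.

P'[1] = 6E, P'[2] = DC, P'[3] = 30

In CTR with a reused counter, both messages share the same keystream S_i, so C_i ⊕ C'_i = P_i ⊕ P'_i and thus P'_i = P_i ⊕ C_i ⊕ C'_i.
P'[1]: 65 ⊕ BF ⊕ B4 = 6E.
P'[2]: 11 ⊕ 4B ⊕ 86 = DC.
P'[3]: 27 ⊕ FC ⊕ EB = 30.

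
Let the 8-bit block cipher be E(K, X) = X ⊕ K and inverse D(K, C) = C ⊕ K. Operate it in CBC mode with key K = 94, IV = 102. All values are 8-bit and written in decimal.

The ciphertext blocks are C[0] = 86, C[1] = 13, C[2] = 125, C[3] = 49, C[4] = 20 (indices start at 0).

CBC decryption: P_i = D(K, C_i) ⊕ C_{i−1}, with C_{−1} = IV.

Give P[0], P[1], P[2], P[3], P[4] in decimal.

P[0]: D(K, 86) = 8; 8 ⊕ 102 = 110.
P[1]: D(K, 13) = 83; 83 ⊕ 86 = 5.
P[2]: D(K, 125) = 35; 35 ⊕ 13 = 46.
P[3]: D(K, 49) = 111; 111 ⊕ 125 = 18.
P[4]: D(K, 20) = 74; 74 ⊕ 49 = 123.

P[0] = 110, P[1] = 5, P[2] = 46, P[3] = 18, P[4] = 123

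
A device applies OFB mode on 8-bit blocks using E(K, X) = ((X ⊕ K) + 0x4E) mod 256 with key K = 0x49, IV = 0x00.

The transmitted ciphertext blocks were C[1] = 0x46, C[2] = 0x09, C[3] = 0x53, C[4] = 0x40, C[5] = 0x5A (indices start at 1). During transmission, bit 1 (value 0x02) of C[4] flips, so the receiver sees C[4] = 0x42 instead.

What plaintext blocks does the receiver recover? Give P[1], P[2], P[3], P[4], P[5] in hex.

P[1] = 0xD1, P[2] = 0x25, P[3] = 0xE0, P[4] = 0x0A, P[5] = 0x15

OFB decryption: S_i = E(K, S_{i−1}) with S_{0} = IV; P_i = C_i ⊕ S_i.
Only C[4] changed, to 0x42. In OFB, a change in C_i flips the same bit in P_i only; the keystream is unaffected. Decrypting the received ciphertext:
P[1]: S = E(K, 0x00) = 0x97; 0x46 ⊕ 0x97 = 0xD1.
P[2]: S = E(K, 0x97) = 0x2C; 0x09 ⊕ 0x2C = 0x25.
P[3]: S = E(K, 0x2C) = 0xB3; 0x53 ⊕ 0xB3 = 0xE0.
P[4]: S = E(K, 0xB3) = 0x48; 0x42 ⊕ 0x48 = 0x0A.
P[5]: S = E(K, 0x48) = 0x4F; 0x5A ⊕ 0x4F = 0x15.
Blocks that differ from the original plaintext: P[4].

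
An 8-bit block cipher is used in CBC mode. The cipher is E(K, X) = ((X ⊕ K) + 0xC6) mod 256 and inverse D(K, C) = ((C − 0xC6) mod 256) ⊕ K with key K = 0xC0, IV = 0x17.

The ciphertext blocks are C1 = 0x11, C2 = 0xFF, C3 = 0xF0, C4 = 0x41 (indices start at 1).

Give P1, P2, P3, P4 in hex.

P1 = 0x9C, P2 = 0xE8, P3 = 0x15, P4 = 0x4B

CBC decryption: P_i = D(K, C_i) ⊕ C_{i−1}, with C_{0} = IV.
P1: D(K, 0x11) = 0x8B; 0x8B ⊕ 0x17 = 0x9C.
P2: D(K, 0xFF) = 0xF9; 0xF9 ⊕ 0x11 = 0xE8.
P3: D(K, 0xF0) = 0xEA; 0xEA ⊕ 0xFF = 0x15.
P4: D(K, 0x41) = 0xBB; 0xBB ⊕ 0xF0 = 0x4B.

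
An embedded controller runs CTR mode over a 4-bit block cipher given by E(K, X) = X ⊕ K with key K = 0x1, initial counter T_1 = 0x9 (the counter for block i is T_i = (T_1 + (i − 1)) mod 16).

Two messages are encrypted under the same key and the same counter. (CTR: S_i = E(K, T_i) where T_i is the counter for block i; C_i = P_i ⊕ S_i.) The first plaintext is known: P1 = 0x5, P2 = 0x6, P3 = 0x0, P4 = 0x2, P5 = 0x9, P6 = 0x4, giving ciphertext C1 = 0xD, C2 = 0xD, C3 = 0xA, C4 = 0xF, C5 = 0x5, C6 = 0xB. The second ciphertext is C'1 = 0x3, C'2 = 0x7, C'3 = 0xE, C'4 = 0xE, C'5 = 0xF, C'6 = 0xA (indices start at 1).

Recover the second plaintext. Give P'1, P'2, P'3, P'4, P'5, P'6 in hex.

P'1 = 0xB, P'2 = 0xC, P'3 = 0x4, P'4 = 0x3, P'5 = 0x3, P'6 = 0x5

In CTR with a reused counter, both messages share the same keystream S_i, so C_i ⊕ C'_i = P_i ⊕ P'_i and thus P'_i = P_i ⊕ C_i ⊕ C'_i.
P'1: 0x5 ⊕ 0xD ⊕ 0x3 = 0xB.
P'2: 0x6 ⊕ 0xD ⊕ 0x7 = 0xC.
P'3: 0x0 ⊕ 0xA ⊕ 0xE = 0x4.
P'4: 0x2 ⊕ 0xF ⊕ 0xE = 0x3.
P'5: 0x9 ⊕ 0x5 ⊕ 0xF = 0x3.
P'6: 0x4 ⊕ 0xB ⊕ 0xA = 0x5.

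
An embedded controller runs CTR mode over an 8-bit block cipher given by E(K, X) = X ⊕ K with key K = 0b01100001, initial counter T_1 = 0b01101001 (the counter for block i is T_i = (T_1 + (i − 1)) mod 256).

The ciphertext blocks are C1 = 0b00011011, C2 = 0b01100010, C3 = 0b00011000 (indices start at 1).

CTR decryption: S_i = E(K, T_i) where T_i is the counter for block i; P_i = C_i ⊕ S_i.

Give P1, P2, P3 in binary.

P1: T = 0b01101001, S = E(K, T) = 0b00001000; 0b00011011 ⊕ 0b00001000 = 0b00010011.
P2: T = 0b01101010, S = E(K, T) = 0b00001011; 0b01100010 ⊕ 0b00001011 = 0b01101001.
P3: T = 0b01101011, S = E(K, T) = 0b00001010; 0b00011000 ⊕ 0b00001010 = 0b00010010.

P1 = 0b00010011, P2 = 0b01101001, P3 = 0b00010010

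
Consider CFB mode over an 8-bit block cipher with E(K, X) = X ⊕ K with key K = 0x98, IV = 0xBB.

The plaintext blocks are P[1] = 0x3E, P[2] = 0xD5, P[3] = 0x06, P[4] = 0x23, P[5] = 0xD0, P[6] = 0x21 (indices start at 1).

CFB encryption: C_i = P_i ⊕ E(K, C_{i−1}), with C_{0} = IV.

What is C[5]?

C[5] = 0x3D

C[1]: E(K, 0xBB) = 0x23; 0x3E ⊕ 0x23 = 0x1D.
C[2]: E(K, 0x1D) = 0x85; 0xD5 ⊕ 0x85 = 0x50.
C[3]: E(K, 0x50) = 0xC8; 0x06 ⊕ 0xC8 = 0xCE.
C[4]: E(K, 0xCE) = 0x56; 0x23 ⊕ 0x56 = 0x75.
C[5]: E(K, 0x75) = 0xED; 0xD0 ⊕ 0xED = 0x3D.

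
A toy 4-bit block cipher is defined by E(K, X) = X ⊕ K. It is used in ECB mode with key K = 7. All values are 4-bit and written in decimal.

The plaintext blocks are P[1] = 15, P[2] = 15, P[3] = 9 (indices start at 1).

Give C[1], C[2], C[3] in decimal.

C[1] = 8, C[2] = 8, C[3] = 14

ECB encryption: C_i = E(K, P_i).
C[1]: E(K, 15) = 8.
C[2]: E(K, 15) = 8.
C[3]: E(K, 9) = 14.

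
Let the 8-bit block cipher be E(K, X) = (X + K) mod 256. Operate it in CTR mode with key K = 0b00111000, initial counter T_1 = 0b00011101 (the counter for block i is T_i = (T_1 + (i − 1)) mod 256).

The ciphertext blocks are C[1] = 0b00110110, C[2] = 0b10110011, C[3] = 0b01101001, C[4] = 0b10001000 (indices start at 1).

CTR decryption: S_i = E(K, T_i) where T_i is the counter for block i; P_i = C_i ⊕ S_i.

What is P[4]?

P[4] = 0b11010000

P[4]: T = 0b00100000, S = E(K, T) = 0b01011000; 0b10001000 ⊕ 0b01011000 = 0b11010000.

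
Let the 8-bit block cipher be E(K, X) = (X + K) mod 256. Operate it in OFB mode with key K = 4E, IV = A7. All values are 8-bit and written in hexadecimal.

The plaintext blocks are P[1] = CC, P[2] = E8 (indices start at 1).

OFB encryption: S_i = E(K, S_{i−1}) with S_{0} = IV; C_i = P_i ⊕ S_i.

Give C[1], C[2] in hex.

C[1]: S = E(K, A7) = F5; CC ⊕ F5 = 39.
C[2]: S = E(K, F5) = 43; E8 ⊕ 43 = AB.

C[1] = 39, C[2] = AB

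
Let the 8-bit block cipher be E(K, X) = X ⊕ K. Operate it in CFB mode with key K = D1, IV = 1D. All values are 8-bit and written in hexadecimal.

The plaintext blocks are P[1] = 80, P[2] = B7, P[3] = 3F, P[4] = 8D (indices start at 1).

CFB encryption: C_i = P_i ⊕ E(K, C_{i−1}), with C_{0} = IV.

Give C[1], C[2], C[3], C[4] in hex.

C[1]: E(K, 1D) = CC; 80 ⊕ CC = 4C.
C[2]: E(K, 4C) = 9D; B7 ⊕ 9D = 2A.
C[3]: E(K, 2A) = FB; 3F ⊕ FB = C4.
C[4]: E(K, C4) = 15; 8D ⊕ 15 = 98.

C[1] = 4C, C[2] = 2A, C[3] = C4, C[4] = 98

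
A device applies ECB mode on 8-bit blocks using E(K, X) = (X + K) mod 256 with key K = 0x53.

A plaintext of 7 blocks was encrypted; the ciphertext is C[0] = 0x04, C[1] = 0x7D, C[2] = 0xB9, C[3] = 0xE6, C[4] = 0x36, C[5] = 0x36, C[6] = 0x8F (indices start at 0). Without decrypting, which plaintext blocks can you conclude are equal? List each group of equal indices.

P[4] = P[5]

ECB encrypts each block independently with the same key, so equal ciphertext blocks imply equal plaintext blocks.
C[4] = C[5] = 0x36, so P[4] = P[5].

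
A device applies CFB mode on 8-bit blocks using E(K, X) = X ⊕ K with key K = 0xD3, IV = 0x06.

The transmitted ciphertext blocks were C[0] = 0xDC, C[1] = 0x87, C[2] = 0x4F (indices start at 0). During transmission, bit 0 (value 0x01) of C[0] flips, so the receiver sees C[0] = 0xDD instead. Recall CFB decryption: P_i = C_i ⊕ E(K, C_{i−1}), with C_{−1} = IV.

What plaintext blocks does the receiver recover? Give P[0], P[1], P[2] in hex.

P[0] = 0x08, P[1] = 0x89, P[2] = 0x1B

Only C[0] changed, to 0xDD. In CFB, a change in C_i flips the same bit in P_i and garbles P_{i+1}. Decrypting the received ciphertext:
P[0]: E(K, 0x06) = 0xD5; 0xDD ⊕ 0xD5 = 0x08.
P[1]: E(K, 0xDD) = 0x0E; 0x87 ⊕ 0x0E = 0x89.
P[2]: E(K, 0x87) = 0x54; 0x4F ⊕ 0x54 = 0x1B.
Blocks that differ from the original plaintext: P[0], P[1].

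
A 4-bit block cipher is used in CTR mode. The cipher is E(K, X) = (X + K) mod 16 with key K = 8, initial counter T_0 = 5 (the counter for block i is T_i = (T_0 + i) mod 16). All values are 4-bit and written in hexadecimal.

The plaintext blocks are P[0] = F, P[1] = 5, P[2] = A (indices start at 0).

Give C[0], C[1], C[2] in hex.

C[0] = 2, C[1] = B, C[2] = 5

CTR encryption: S_i = E(K, T_i) where T_i is the counter for block i; C_i = P_i ⊕ S_i.
C[0]: T = 5, S = E(K, T) = D; F ⊕ D = 2.
C[1]: T = 6, S = E(K, T) = E; 5 ⊕ E = B.
C[2]: T = 7, S = E(K, T) = F; A ⊕ F = 5.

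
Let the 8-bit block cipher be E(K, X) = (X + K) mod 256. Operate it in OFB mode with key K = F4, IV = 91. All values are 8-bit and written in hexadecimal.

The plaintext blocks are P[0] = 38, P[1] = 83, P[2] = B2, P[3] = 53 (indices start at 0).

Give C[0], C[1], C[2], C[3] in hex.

OFB encryption: S_i = E(K, S_{i−1}) with S_{−1} = IV; C_i = P_i ⊕ S_i.
C[0]: S = E(K, 91) = 85; 38 ⊕ 85 = BD.
C[1]: S = E(K, 85) = 79; 83 ⊕ 79 = FA.
C[2]: S = E(K, 79) = 6D; B2 ⊕ 6D = DF.
C[3]: S = E(K, 6D) = 61; 53 ⊕ 61 = 32.

C[0] = BD, C[1] = FA, C[2] = DF, C[3] = 32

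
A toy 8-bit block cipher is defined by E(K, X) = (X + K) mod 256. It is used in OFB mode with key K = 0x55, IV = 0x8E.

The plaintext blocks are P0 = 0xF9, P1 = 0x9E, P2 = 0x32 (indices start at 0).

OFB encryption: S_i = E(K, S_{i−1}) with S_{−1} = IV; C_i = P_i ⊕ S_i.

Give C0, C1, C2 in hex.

C0 = 0x1A, C1 = 0xA6, C2 = 0xBF

C0: S = E(K, 0x8E) = 0xE3; 0xF9 ⊕ 0xE3 = 0x1A.
C1: S = E(K, 0xE3) = 0x38; 0x9E ⊕ 0x38 = 0xA6.
C2: S = E(K, 0x38) = 0x8D; 0x32 ⊕ 0x8D = 0xBF.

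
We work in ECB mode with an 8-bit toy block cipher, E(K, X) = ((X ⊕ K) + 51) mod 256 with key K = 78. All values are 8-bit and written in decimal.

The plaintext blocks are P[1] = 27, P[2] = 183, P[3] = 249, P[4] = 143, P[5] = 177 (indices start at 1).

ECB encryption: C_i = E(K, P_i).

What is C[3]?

C[3] = 234

C[3]: E(K, 249) = 234.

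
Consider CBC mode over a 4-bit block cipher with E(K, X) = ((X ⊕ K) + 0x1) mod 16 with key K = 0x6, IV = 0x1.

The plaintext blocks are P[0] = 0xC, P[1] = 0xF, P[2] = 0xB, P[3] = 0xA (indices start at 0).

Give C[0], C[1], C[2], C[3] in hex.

C[0] = 0xC, C[1] = 0x6, C[2] = 0xC, C[3] = 0x1

CBC encryption: C_i = E(K, P_i ⊕ C_{i−1}), with C_{−1} = IV.
C[0]: P[0] ⊕ 0x1 = 0xD; E(K, 0xD) = 0xC.
C[1]: P[1] ⊕ 0xC = 0x3; E(K, 0x3) = 0x6.
C[2]: P[2] ⊕ 0x6 = 0xD; E(K, 0xD) = 0xC.
C[3]: P[3] ⊕ 0xC = 0x6; E(K, 0x6) = 0x1.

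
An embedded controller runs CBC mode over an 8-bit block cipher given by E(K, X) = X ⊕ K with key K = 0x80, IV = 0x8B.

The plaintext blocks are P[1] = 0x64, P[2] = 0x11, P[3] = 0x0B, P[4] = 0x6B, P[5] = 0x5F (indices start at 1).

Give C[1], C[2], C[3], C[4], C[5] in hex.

CBC encryption: C_i = E(K, P_i ⊕ C_{i−1}), with C_{0} = IV.
C[1]: P[1] ⊕ 0x8B = 0xEF; E(K, 0xEF) = 0x6F.
C[2]: P[2] ⊕ 0x6F = 0x7E; E(K, 0x7E) = 0xFE.
C[3]: P[3] ⊕ 0xFE = 0xF5; E(K, 0xF5) = 0x75.
C[4]: P[4] ⊕ 0x75 = 0x1E; E(K, 0x1E) = 0x9E.
C[5]: P[5] ⊕ 0x9E = 0xC1; E(K, 0xC1) = 0x41.

C[1] = 0x6F, C[2] = 0xFE, C[3] = 0x75, C[4] = 0x9E, C[5] = 0x41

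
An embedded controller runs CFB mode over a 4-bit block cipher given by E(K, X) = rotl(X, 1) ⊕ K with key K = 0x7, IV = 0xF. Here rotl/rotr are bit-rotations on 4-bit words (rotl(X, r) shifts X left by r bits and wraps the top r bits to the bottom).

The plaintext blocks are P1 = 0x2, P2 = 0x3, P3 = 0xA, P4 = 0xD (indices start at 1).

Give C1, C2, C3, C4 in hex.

C1 = 0xA, C2 = 0x1, C3 = 0xF, C4 = 0x5

CFB encryption: C_i = P_i ⊕ E(K, C_{i−1}), with C_{0} = IV.
C1: E(K, 0xF) = 0x8; 0x2 ⊕ 0x8 = 0xA.
C2: E(K, 0xA) = 0x2; 0x3 ⊕ 0x2 = 0x1.
C3: E(K, 0x1) = 0x5; 0xA ⊕ 0x5 = 0xF.
C4: E(K, 0xF) = 0x8; 0xD ⊕ 0x8 = 0x5.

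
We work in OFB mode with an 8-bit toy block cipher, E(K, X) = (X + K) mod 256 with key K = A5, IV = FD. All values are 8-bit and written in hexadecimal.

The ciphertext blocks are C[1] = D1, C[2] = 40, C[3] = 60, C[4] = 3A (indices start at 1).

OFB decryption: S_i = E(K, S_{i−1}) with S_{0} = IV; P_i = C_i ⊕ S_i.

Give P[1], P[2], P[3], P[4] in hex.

P[1]: S = E(K, FD) = A2; D1 ⊕ A2 = 73.
P[2]: S = E(K, A2) = 47; 40 ⊕ 47 = 07.
P[3]: S = E(K, 47) = EC; 60 ⊕ EC = 8C.
P[4]: S = E(K, EC) = 91; 3A ⊕ 91 = AB.

P[1] = 73, P[2] = 07, P[3] = 8C, P[4] = AB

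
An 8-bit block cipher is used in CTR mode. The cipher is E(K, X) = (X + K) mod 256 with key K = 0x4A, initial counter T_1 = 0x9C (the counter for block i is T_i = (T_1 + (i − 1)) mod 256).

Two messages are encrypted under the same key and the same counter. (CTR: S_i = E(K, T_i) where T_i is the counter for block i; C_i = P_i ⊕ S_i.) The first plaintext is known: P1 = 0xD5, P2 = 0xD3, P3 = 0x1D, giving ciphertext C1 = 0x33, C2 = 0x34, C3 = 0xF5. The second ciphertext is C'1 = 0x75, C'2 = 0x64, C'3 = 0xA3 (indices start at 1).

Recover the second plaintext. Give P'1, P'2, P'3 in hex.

In CTR with a reused counter, both messages share the same keystream S_i, so C_i ⊕ C'_i = P_i ⊕ P'_i and thus P'_i = P_i ⊕ C_i ⊕ C'_i.
P'1: 0xD5 ⊕ 0x33 ⊕ 0x75 = 0x93.
P'2: 0xD3 ⊕ 0x34 ⊕ 0x64 = 0x83.
P'3: 0x1D ⊕ 0xF5 ⊕ 0xA3 = 0x4B.

P'1 = 0x93, P'2 = 0x83, P'3 = 0x4B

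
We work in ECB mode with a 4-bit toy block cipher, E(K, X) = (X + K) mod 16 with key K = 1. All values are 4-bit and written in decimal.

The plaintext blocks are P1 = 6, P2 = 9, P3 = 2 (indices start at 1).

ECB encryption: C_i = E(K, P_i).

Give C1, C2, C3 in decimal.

C1 = 7, C2 = 10, C3 = 3

C1: E(K, 6) = 7.
C2: E(K, 9) = 10.
C3: E(K, 2) = 3.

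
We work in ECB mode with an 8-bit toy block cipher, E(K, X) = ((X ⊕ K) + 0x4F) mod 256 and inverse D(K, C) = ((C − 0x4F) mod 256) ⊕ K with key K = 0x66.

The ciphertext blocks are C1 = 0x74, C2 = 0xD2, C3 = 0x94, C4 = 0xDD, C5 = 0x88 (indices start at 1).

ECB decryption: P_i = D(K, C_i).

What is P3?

P3 = 0x23

P3: D(K, 0x94) = 0x23.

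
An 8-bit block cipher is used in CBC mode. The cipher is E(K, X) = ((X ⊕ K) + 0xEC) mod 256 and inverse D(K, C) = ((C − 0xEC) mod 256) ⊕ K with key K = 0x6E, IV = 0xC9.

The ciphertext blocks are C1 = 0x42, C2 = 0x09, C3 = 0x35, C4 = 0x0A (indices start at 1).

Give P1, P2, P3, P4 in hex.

CBC decryption: P_i = D(K, C_i) ⊕ C_{i−1}, with C_{0} = IV.
P1: D(K, 0x42) = 0x38; 0x38 ⊕ 0xC9 = 0xF1.
P2: D(K, 0x09) = 0x73; 0x73 ⊕ 0x42 = 0x31.
P3: D(K, 0x35) = 0x27; 0x27 ⊕ 0x09 = 0x2E.
P4: D(K, 0x0A) = 0x70; 0x70 ⊕ 0x35 = 0x45.

P1 = 0xF1, P2 = 0x31, P3 = 0x2E, P4 = 0x45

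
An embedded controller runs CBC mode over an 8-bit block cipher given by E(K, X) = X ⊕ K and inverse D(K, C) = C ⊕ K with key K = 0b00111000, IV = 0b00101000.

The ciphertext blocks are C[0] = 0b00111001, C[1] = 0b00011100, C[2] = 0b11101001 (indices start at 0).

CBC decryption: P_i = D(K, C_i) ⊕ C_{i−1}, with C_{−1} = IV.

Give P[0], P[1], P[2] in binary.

P[0] = 0b00101001, P[1] = 0b00011101, P[2] = 0b11001101

P[0]: D(K, 0b00111001) = 0b00000001; 0b00000001 ⊕ 0b00101000 = 0b00101001.
P[1]: D(K, 0b00011100) = 0b00100100; 0b00100100 ⊕ 0b00111001 = 0b00011101.
P[2]: D(K, 0b11101001) = 0b11010001; 0b11010001 ⊕ 0b00011100 = 0b11001101.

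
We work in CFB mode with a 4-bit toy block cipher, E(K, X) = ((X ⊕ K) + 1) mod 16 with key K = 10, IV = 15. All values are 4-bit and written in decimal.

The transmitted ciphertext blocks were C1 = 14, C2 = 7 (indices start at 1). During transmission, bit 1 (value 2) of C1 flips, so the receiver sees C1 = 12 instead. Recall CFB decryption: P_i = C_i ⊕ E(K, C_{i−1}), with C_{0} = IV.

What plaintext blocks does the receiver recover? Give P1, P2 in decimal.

Only C1 changed, to 12. In CFB, a change in C_i flips the same bit in P_i and garbles P_{i+1}. Decrypting the received ciphertext:
P1: E(K, 15) = 6; 12 ⊕ 6 = 10.
P2: E(K, 12) = 7; 7 ⊕ 7 = 0.
Blocks that differ from the original plaintext: P1, P2.

P1 = 10, P2 = 0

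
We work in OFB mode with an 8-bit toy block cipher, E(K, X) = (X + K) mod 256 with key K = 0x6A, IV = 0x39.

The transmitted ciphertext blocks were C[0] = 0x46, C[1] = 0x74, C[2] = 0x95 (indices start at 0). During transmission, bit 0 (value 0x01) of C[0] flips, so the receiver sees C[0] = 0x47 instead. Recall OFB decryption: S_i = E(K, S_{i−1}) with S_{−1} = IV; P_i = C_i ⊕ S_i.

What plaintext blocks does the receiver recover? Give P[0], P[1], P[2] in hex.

P[0] = 0xE4, P[1] = 0x79, P[2] = 0xE2

Only C[0] changed, to 0x47. In OFB, a change in C_i flips the same bit in P_i only; the keystream is unaffected. Decrypting the received ciphertext:
P[0]: S = E(K, 0x39) = 0xA3; 0x47 ⊕ 0xA3 = 0xE4.
P[1]: S = E(K, 0xA3) = 0x0D; 0x74 ⊕ 0x0D = 0x79.
P[2]: S = E(K, 0x0D) = 0x77; 0x95 ⊕ 0x77 = 0xE2.
Blocks that differ from the original plaintext: P[0].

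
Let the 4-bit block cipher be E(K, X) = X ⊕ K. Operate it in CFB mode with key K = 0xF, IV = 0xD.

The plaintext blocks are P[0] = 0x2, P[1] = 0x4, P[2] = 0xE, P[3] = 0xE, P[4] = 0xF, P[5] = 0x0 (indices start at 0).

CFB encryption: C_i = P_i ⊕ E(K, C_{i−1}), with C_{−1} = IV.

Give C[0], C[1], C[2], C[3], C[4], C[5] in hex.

C[0] = 0x0, C[1] = 0xB, C[2] = 0xA, C[3] = 0xB, C[4] = 0xB, C[5] = 0x4

C[0]: E(K, 0xD) = 0x2; 0x2 ⊕ 0x2 = 0x0.
C[1]: E(K, 0x0) = 0xF; 0x4 ⊕ 0xF = 0xB.
C[2]: E(K, 0xB) = 0x4; 0xE ⊕ 0x4 = 0xA.
C[3]: E(K, 0xA) = 0x5; 0xE ⊕ 0x5 = 0xB.
C[4]: E(K, 0xB) = 0x4; 0xF ⊕ 0x4 = 0xB.
C[5]: E(K, 0xB) = 0x4; 0x0 ⊕ 0x4 = 0x4.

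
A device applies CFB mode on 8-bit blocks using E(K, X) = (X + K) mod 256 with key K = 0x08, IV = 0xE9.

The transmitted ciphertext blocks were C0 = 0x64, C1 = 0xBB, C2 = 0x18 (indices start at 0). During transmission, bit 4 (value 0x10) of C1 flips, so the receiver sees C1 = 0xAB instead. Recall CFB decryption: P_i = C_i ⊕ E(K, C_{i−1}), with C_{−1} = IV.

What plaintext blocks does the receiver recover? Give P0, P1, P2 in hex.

P0 = 0x95, P1 = 0xC7, P2 = 0xAB

Only C1 changed, to 0xAB. In CFB, a change in C_i flips the same bit in P_i and garbles P_{i+1}. Decrypting the received ciphertext:
P0: E(K, 0xE9) = 0xF1; 0x64 ⊕ 0xF1 = 0x95.
P1: E(K, 0x64) = 0x6C; 0xAB ⊕ 0x6C = 0xC7.
P2: E(K, 0xAB) = 0xB3; 0x18 ⊕ 0xB3 = 0xAB.
Blocks that differ from the original plaintext: P1, P2.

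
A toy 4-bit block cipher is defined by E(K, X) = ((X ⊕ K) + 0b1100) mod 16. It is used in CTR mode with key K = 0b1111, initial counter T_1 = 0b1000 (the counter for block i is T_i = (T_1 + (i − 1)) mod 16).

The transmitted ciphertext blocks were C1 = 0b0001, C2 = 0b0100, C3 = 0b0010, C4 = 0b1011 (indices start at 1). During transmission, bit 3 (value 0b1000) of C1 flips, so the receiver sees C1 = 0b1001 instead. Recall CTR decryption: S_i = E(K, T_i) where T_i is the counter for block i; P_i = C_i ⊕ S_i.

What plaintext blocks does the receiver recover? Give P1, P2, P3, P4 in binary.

Only C1 changed, to 0b1001. In CTR, a change in C_i flips the same bit in P_i only; the keystream is unaffected. Decrypting the received ciphertext:
P1: T = 0b1000, S = E(K, T) = 0b0011; 0b1001 ⊕ 0b0011 = 0b1010.
P2: T = 0b1001, S = E(K, T) = 0b0010; 0b0100 ⊕ 0b0010 = 0b0110.
P3: T = 0b1010, S = E(K, T) = 0b0001; 0b0010 ⊕ 0b0001 = 0b0011.
P4: T = 0b1011, S = E(K, T) = 0b0000; 0b1011 ⊕ 0b0000 = 0b1011.
Blocks that differ from the original plaintext: P1.

P1 = 0b1010, P2 = 0b0110, P3 = 0b0011, P4 = 0b1011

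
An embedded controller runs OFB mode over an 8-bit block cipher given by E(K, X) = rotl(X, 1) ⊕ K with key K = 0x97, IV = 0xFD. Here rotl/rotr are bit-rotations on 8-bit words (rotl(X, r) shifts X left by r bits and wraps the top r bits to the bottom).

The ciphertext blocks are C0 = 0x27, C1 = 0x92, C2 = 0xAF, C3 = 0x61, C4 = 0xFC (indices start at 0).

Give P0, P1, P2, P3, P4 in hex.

P0 = 0x4B, P1 = 0xDD, P2 = 0xA6, P3 = 0xE4, P4 = 0x60

OFB decryption: S_i = E(K, S_{i−1}) with S_{−1} = IV; P_i = C_i ⊕ S_i.
P0: S = E(K, 0xFD) = 0x6C; 0x27 ⊕ 0x6C = 0x4B.
P1: S = E(K, 0x6C) = 0x4F; 0x92 ⊕ 0x4F = 0xDD.
P2: S = E(K, 0x4F) = 0x09; 0xAF ⊕ 0x09 = 0xA6.
P3: S = E(K, 0x09) = 0x85; 0x61 ⊕ 0x85 = 0xE4.
P4: S = E(K, 0x85) = 0x9C; 0xFC ⊕ 0x9C = 0x60.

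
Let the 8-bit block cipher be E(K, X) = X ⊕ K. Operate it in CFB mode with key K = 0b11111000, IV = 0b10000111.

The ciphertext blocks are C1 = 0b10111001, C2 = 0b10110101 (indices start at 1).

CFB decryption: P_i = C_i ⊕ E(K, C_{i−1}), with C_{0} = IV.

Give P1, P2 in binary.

P1 = 0b11000110, P2 = 0b11110100

P1: E(K, 0b10000111) = 0b01111111; 0b10111001 ⊕ 0b01111111 = 0b11000110.
P2: E(K, 0b10111001) = 0b01000001; 0b10110101 ⊕ 0b01000001 = 0b11110100.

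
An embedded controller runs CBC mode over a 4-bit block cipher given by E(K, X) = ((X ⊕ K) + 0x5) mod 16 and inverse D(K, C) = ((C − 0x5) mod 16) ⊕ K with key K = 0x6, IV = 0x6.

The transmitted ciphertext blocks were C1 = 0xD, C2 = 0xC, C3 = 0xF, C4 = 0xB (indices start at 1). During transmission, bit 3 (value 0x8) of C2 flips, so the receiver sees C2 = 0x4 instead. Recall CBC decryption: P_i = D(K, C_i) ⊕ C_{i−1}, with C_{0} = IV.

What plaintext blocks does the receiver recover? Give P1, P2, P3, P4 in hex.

P1 = 0x8, P2 = 0x4, P3 = 0x8, P4 = 0xF

Only C2 changed, to 0x4. In CBC, a change in C_i garbles P_i and flips the same bit in P_{i+1}. Decrypting the received ciphertext:
P1: D(K, 0xD) = 0xE; 0xE ⊕ 0x6 = 0x8.
P2: D(K, 0x4) = 0x9; 0x9 ⊕ 0xD = 0x4.
P3: D(K, 0xF) = 0xC; 0xC ⊕ 0x4 = 0x8.
P4: D(K, 0xB) = 0x0; 0x0 ⊕ 0xF = 0xF.
Blocks that differ from the original plaintext: P2, P3.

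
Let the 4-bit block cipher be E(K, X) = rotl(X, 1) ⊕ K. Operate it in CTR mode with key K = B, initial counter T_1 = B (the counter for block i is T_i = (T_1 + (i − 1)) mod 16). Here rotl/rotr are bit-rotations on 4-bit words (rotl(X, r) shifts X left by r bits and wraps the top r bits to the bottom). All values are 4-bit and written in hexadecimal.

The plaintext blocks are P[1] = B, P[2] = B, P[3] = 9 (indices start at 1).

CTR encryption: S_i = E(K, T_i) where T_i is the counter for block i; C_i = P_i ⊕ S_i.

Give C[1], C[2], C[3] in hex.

C[1] = 7, C[2] = 9, C[3] = 9

C[1]: T = B, S = E(K, T) = C; B ⊕ C = 7.
C[2]: T = C, S = E(K, T) = 2; B ⊕ 2 = 9.
C[3]: T = D, S = E(K, T) = 0; 9 ⊕ 0 = 9.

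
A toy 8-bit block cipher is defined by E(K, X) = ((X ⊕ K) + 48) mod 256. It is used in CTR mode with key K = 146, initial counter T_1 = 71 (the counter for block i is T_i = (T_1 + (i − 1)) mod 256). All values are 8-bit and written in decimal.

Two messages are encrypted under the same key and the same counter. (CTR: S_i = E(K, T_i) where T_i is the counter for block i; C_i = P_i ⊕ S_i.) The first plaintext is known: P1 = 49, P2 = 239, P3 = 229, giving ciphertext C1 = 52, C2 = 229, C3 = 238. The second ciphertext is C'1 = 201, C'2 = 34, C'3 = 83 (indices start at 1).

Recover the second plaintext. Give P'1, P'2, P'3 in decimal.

In CTR with a reused counter, both messages share the same keystream S_i, so C_i ⊕ C'_i = P_i ⊕ P'_i and thus P'_i = P_i ⊕ C_i ⊕ C'_i.
P'1: 49 ⊕ 52 ⊕ 201 = 204.
P'2: 239 ⊕ 229 ⊕ 34 = 40.
P'3: 229 ⊕ 238 ⊕ 83 = 88.

P'1 = 204, P'2 = 40, P'3 = 88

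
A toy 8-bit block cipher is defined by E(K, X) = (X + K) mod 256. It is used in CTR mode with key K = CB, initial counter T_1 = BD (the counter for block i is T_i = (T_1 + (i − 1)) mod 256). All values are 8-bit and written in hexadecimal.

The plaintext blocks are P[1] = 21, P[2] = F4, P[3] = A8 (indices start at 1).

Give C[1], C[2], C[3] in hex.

C[1] = A9, C[2] = 7D, C[3] = 22

CTR encryption: S_i = E(K, T_i) where T_i is the counter for block i; C_i = P_i ⊕ S_i.
C[1]: T = BD, S = E(K, T) = 88; 21 ⊕ 88 = A9.
C[2]: T = BE, S = E(K, T) = 89; F4 ⊕ 89 = 7D.
C[3]: T = BF, S = E(K, T) = 8A; A8 ⊕ 8A = 22.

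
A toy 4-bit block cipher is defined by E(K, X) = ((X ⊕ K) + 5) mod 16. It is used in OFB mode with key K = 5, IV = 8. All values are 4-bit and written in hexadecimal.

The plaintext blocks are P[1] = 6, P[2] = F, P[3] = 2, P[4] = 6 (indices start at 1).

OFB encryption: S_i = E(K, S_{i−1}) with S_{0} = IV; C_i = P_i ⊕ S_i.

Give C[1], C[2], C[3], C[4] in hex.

C[1]: S = E(K, 8) = 2; 6 ⊕ 2 = 4.
C[2]: S = E(K, 2) = C; F ⊕ C = 3.
C[3]: S = E(K, C) = E; 2 ⊕ E = C.
C[4]: S = E(K, E) = 0; 6 ⊕ 0 = 6.

C[1] = 4, C[2] = 3, C[3] = C, C[4] = 6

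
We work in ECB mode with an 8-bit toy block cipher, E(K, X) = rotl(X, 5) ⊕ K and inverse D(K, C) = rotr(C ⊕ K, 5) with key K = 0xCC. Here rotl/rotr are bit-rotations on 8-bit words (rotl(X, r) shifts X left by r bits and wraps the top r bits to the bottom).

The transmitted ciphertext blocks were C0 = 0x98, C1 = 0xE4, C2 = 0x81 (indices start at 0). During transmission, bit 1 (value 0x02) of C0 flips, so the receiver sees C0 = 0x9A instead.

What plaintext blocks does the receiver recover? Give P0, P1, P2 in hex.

P0 = 0xB2, P1 = 0x41, P2 = 0x6A

ECB decryption: P_i = D(K, C_i).
Only C0 changed, to 0x9A. In ECB, a change in C_i affects only P_i. Decrypting the received ciphertext:
P0: D(K, 0x9A) = 0xB2.
P1: D(K, 0xE4) = 0x41.
P2: D(K, 0x81) = 0x6A.
Blocks that differ from the original plaintext: P0.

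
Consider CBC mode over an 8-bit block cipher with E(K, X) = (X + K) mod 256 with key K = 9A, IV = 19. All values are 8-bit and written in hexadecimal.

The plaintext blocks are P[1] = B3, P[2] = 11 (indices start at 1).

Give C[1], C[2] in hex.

C[1] = 44, C[2] = EF

CBC encryption: C_i = E(K, P_i ⊕ C_{i−1}), with C_{0} = IV.
C[1]: P[1] ⊕ 19 = AA; E(K, AA) = 44.
C[2]: P[2] ⊕ 44 = 55; E(K, 55) = EF.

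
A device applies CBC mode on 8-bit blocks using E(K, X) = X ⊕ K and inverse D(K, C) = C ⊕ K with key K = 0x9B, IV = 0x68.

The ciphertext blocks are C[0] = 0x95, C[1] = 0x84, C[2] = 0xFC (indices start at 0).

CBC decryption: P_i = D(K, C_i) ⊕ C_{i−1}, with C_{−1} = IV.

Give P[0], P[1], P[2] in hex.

P[0]: D(K, 0x95) = 0x0E; 0x0E ⊕ 0x68 = 0x66.
P[1]: D(K, 0x84) = 0x1F; 0x1F ⊕ 0x95 = 0x8A.
P[2]: D(K, 0xFC) = 0x67; 0x67 ⊕ 0x84 = 0xE3.

P[0] = 0x66, P[1] = 0x8A, P[2] = 0xE3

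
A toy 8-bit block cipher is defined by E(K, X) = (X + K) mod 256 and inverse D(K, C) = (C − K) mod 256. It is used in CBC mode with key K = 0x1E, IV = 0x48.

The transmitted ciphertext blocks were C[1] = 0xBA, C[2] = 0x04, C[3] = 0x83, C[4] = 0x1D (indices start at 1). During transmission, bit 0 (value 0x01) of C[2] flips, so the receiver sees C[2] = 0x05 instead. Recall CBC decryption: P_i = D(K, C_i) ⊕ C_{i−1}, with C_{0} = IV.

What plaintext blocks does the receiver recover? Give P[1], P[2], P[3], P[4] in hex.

P[1] = 0xD4, P[2] = 0x5D, P[3] = 0x60, P[4] = 0x7C

Only C[2] changed, to 0x05. In CBC, a change in C_i garbles P_i and flips the same bit in P_{i+1}. Decrypting the received ciphertext:
P[1]: D(K, 0xBA) = 0x9C; 0x9C ⊕ 0x48 = 0xD4.
P[2]: D(K, 0x05) = 0xE7; 0xE7 ⊕ 0xBA = 0x5D.
P[3]: D(K, 0x83) = 0x65; 0x65 ⊕ 0x05 = 0x60.
P[4]: D(K, 0x1D) = 0xFF; 0xFF ⊕ 0x83 = 0x7C.
Blocks that differ from the original plaintext: P[2], P[3].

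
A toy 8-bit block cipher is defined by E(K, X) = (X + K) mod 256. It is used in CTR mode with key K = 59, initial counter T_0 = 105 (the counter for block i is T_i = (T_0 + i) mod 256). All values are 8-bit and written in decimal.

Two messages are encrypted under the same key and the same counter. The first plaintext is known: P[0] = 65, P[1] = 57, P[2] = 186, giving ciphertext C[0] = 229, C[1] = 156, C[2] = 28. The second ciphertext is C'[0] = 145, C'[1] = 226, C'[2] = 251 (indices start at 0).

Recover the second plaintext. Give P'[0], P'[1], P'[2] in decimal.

P'[0] = 53, P'[1] = 71, P'[2] = 93

In CTR with a reused counter, both messages share the same keystream S_i, so C_i ⊕ C'_i = P_i ⊕ P'_i and thus P'_i = P_i ⊕ C_i ⊕ C'_i.
P'[0]: 65 ⊕ 229 ⊕ 145 = 53.
P'[1]: 57 ⊕ 156 ⊕ 226 = 71.
P'[2]: 186 ⊕ 28 ⊕ 251 = 93.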